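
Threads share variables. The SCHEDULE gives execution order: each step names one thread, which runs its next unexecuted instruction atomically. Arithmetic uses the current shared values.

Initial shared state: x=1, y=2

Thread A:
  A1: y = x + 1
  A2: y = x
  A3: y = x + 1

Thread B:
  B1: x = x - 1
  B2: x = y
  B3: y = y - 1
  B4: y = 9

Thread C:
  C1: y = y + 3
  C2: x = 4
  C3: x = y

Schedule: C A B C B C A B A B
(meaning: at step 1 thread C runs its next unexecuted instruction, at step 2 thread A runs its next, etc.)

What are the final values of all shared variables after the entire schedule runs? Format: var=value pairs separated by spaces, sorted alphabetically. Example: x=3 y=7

Answer: x=2 y=9

Derivation:
Step 1: thread C executes C1 (y = y + 3). Shared: x=1 y=5. PCs: A@0 B@0 C@1
Step 2: thread A executes A1 (y = x + 1). Shared: x=1 y=2. PCs: A@1 B@0 C@1
Step 3: thread B executes B1 (x = x - 1). Shared: x=0 y=2. PCs: A@1 B@1 C@1
Step 4: thread C executes C2 (x = 4). Shared: x=4 y=2. PCs: A@1 B@1 C@2
Step 5: thread B executes B2 (x = y). Shared: x=2 y=2. PCs: A@1 B@2 C@2
Step 6: thread C executes C3 (x = y). Shared: x=2 y=2. PCs: A@1 B@2 C@3
Step 7: thread A executes A2 (y = x). Shared: x=2 y=2. PCs: A@2 B@2 C@3
Step 8: thread B executes B3 (y = y - 1). Shared: x=2 y=1. PCs: A@2 B@3 C@3
Step 9: thread A executes A3 (y = x + 1). Shared: x=2 y=3. PCs: A@3 B@3 C@3
Step 10: thread B executes B4 (y = 9). Shared: x=2 y=9. PCs: A@3 B@4 C@3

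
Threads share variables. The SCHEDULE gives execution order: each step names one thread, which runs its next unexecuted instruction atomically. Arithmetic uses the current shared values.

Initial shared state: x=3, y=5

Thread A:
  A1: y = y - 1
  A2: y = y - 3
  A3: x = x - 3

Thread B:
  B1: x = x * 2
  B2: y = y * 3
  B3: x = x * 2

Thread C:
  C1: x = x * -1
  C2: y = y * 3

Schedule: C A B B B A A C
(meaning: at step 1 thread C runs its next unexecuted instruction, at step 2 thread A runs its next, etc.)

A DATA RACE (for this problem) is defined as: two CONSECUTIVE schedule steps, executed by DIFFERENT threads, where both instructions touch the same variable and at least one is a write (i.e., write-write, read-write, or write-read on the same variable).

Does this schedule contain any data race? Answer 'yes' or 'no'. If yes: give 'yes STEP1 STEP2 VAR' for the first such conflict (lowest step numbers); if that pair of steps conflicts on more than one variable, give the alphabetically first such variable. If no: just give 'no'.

Answer: no

Derivation:
Steps 1,2: C(r=x,w=x) vs A(r=y,w=y). No conflict.
Steps 2,3: A(r=y,w=y) vs B(r=x,w=x). No conflict.
Steps 3,4: same thread (B). No race.
Steps 4,5: same thread (B). No race.
Steps 5,6: B(r=x,w=x) vs A(r=y,w=y). No conflict.
Steps 6,7: same thread (A). No race.
Steps 7,8: A(r=x,w=x) vs C(r=y,w=y). No conflict.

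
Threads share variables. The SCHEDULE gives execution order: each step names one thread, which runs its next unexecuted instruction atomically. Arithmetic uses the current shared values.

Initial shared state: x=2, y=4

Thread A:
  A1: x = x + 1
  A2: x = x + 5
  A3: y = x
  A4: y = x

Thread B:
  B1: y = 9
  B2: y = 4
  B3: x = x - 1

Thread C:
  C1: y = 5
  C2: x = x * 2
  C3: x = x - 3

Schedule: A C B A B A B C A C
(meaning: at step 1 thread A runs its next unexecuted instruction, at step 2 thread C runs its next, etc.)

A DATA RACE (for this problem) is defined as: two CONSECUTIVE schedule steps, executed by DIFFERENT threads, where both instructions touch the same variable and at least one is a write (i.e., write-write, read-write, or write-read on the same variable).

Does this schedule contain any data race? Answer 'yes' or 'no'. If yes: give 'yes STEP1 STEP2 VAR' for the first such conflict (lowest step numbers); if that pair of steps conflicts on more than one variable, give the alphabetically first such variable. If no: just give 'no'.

Answer: yes 2 3 y

Derivation:
Steps 1,2: A(r=x,w=x) vs C(r=-,w=y). No conflict.
Steps 2,3: C(y = 5) vs B(y = 9). RACE on y (W-W).
Steps 3,4: B(r=-,w=y) vs A(r=x,w=x). No conflict.
Steps 4,5: A(r=x,w=x) vs B(r=-,w=y). No conflict.
Steps 5,6: B(y = 4) vs A(y = x). RACE on y (W-W).
Steps 6,7: A(y = x) vs B(x = x - 1). RACE on x (R-W).
Steps 7,8: B(x = x - 1) vs C(x = x * 2). RACE on x (W-W).
Steps 8,9: C(x = x * 2) vs A(y = x). RACE on x (W-R).
Steps 9,10: A(y = x) vs C(x = x - 3). RACE on x (R-W).
First conflict at steps 2,3.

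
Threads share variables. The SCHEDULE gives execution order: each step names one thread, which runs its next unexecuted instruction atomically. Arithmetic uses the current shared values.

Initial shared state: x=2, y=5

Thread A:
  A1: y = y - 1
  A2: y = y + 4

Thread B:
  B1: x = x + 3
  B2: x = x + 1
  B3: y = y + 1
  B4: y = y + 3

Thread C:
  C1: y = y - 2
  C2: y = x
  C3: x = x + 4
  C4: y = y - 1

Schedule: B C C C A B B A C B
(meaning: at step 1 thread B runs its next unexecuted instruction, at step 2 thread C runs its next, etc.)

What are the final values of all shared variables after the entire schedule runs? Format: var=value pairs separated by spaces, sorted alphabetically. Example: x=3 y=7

Answer: x=10 y=11

Derivation:
Step 1: thread B executes B1 (x = x + 3). Shared: x=5 y=5. PCs: A@0 B@1 C@0
Step 2: thread C executes C1 (y = y - 2). Shared: x=5 y=3. PCs: A@0 B@1 C@1
Step 3: thread C executes C2 (y = x). Shared: x=5 y=5. PCs: A@0 B@1 C@2
Step 4: thread C executes C3 (x = x + 4). Shared: x=9 y=5. PCs: A@0 B@1 C@3
Step 5: thread A executes A1 (y = y - 1). Shared: x=9 y=4. PCs: A@1 B@1 C@3
Step 6: thread B executes B2 (x = x + 1). Shared: x=10 y=4. PCs: A@1 B@2 C@3
Step 7: thread B executes B3 (y = y + 1). Shared: x=10 y=5. PCs: A@1 B@3 C@3
Step 8: thread A executes A2 (y = y + 4). Shared: x=10 y=9. PCs: A@2 B@3 C@3
Step 9: thread C executes C4 (y = y - 1). Shared: x=10 y=8. PCs: A@2 B@3 C@4
Step 10: thread B executes B4 (y = y + 3). Shared: x=10 y=11. PCs: A@2 B@4 C@4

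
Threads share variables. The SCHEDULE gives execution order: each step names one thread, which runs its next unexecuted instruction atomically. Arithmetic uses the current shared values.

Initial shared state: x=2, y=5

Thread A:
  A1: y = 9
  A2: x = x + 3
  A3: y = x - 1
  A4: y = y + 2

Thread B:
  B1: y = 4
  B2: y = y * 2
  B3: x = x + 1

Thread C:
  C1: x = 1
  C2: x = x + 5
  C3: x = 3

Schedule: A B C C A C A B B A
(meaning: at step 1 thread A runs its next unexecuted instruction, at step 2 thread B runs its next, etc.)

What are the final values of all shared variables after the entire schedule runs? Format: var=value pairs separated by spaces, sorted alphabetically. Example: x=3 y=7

Step 1: thread A executes A1 (y = 9). Shared: x=2 y=9. PCs: A@1 B@0 C@0
Step 2: thread B executes B1 (y = 4). Shared: x=2 y=4. PCs: A@1 B@1 C@0
Step 3: thread C executes C1 (x = 1). Shared: x=1 y=4. PCs: A@1 B@1 C@1
Step 4: thread C executes C2 (x = x + 5). Shared: x=6 y=4. PCs: A@1 B@1 C@2
Step 5: thread A executes A2 (x = x + 3). Shared: x=9 y=4. PCs: A@2 B@1 C@2
Step 6: thread C executes C3 (x = 3). Shared: x=3 y=4. PCs: A@2 B@1 C@3
Step 7: thread A executes A3 (y = x - 1). Shared: x=3 y=2. PCs: A@3 B@1 C@3
Step 8: thread B executes B2 (y = y * 2). Shared: x=3 y=4. PCs: A@3 B@2 C@3
Step 9: thread B executes B3 (x = x + 1). Shared: x=4 y=4. PCs: A@3 B@3 C@3
Step 10: thread A executes A4 (y = y + 2). Shared: x=4 y=6. PCs: A@4 B@3 C@3

Answer: x=4 y=6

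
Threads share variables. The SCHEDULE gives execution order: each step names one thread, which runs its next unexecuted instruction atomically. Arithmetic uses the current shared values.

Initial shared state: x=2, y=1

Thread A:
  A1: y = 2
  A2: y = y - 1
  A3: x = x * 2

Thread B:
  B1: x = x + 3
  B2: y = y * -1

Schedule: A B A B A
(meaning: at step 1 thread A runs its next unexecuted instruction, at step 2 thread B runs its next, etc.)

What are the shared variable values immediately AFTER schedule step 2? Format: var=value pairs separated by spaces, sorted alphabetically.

Step 1: thread A executes A1 (y = 2). Shared: x=2 y=2. PCs: A@1 B@0
Step 2: thread B executes B1 (x = x + 3). Shared: x=5 y=2. PCs: A@1 B@1

Answer: x=5 y=2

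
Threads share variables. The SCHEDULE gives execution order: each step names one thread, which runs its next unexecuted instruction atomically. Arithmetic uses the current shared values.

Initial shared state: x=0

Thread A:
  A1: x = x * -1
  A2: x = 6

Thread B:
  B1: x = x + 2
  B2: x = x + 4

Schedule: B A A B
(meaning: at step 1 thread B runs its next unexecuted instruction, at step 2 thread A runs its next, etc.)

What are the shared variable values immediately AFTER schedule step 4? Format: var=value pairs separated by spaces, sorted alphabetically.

Step 1: thread B executes B1 (x = x + 2). Shared: x=2. PCs: A@0 B@1
Step 2: thread A executes A1 (x = x * -1). Shared: x=-2. PCs: A@1 B@1
Step 3: thread A executes A2 (x = 6). Shared: x=6. PCs: A@2 B@1
Step 4: thread B executes B2 (x = x + 4). Shared: x=10. PCs: A@2 B@2

Answer: x=10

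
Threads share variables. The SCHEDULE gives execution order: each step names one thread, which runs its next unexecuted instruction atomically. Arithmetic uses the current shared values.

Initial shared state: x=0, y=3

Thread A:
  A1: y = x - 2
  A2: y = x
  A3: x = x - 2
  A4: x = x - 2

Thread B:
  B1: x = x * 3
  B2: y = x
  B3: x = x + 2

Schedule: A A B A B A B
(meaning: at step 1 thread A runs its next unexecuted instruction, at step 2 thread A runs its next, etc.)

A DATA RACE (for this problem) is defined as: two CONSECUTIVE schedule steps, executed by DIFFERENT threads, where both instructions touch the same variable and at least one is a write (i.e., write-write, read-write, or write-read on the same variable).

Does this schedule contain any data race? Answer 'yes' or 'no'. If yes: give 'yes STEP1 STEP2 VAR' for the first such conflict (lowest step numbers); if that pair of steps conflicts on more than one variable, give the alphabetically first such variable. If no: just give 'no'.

Answer: yes 2 3 x

Derivation:
Steps 1,2: same thread (A). No race.
Steps 2,3: A(y = x) vs B(x = x * 3). RACE on x (R-W).
Steps 3,4: B(x = x * 3) vs A(x = x - 2). RACE on x (W-W).
Steps 4,5: A(x = x - 2) vs B(y = x). RACE on x (W-R).
Steps 5,6: B(y = x) vs A(x = x - 2). RACE on x (R-W).
Steps 6,7: A(x = x - 2) vs B(x = x + 2). RACE on x (W-W).
First conflict at steps 2,3.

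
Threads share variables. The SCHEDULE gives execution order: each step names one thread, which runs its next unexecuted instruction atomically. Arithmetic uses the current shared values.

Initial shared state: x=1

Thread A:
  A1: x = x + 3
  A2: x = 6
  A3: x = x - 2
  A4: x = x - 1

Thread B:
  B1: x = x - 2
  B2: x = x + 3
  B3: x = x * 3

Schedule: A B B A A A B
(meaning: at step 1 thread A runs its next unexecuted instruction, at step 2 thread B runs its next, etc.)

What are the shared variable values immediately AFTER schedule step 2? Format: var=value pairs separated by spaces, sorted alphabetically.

Answer: x=2

Derivation:
Step 1: thread A executes A1 (x = x + 3). Shared: x=4. PCs: A@1 B@0
Step 2: thread B executes B1 (x = x - 2). Shared: x=2. PCs: A@1 B@1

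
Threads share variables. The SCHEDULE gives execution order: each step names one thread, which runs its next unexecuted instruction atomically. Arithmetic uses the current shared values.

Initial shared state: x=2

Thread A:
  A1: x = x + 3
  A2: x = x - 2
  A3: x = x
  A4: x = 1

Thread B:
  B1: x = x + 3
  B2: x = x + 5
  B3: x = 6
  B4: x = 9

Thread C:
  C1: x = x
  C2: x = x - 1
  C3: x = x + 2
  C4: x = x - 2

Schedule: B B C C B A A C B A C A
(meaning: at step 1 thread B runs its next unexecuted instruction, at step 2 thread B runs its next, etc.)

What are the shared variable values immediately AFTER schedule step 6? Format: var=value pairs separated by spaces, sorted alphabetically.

Answer: x=9

Derivation:
Step 1: thread B executes B1 (x = x + 3). Shared: x=5. PCs: A@0 B@1 C@0
Step 2: thread B executes B2 (x = x + 5). Shared: x=10. PCs: A@0 B@2 C@0
Step 3: thread C executes C1 (x = x). Shared: x=10. PCs: A@0 B@2 C@1
Step 4: thread C executes C2 (x = x - 1). Shared: x=9. PCs: A@0 B@2 C@2
Step 5: thread B executes B3 (x = 6). Shared: x=6. PCs: A@0 B@3 C@2
Step 6: thread A executes A1 (x = x + 3). Shared: x=9. PCs: A@1 B@3 C@2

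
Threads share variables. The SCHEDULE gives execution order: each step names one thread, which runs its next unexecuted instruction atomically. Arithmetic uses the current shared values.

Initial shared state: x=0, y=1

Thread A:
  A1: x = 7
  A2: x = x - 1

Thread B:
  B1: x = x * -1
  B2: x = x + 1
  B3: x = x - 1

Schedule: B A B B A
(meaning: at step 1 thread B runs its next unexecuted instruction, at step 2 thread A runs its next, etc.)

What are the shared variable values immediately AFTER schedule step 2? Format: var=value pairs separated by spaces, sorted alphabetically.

Answer: x=7 y=1

Derivation:
Step 1: thread B executes B1 (x = x * -1). Shared: x=0 y=1. PCs: A@0 B@1
Step 2: thread A executes A1 (x = 7). Shared: x=7 y=1. PCs: A@1 B@1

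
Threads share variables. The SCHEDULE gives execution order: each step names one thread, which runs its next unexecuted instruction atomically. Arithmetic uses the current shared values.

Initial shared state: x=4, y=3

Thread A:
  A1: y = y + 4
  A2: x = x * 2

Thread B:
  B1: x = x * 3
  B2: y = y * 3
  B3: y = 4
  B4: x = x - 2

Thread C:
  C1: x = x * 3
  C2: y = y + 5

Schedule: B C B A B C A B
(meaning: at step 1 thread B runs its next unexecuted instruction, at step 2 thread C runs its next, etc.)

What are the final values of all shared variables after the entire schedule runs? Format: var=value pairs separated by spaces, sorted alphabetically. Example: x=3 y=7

Step 1: thread B executes B1 (x = x * 3). Shared: x=12 y=3. PCs: A@0 B@1 C@0
Step 2: thread C executes C1 (x = x * 3). Shared: x=36 y=3. PCs: A@0 B@1 C@1
Step 3: thread B executes B2 (y = y * 3). Shared: x=36 y=9. PCs: A@0 B@2 C@1
Step 4: thread A executes A1 (y = y + 4). Shared: x=36 y=13. PCs: A@1 B@2 C@1
Step 5: thread B executes B3 (y = 4). Shared: x=36 y=4. PCs: A@1 B@3 C@1
Step 6: thread C executes C2 (y = y + 5). Shared: x=36 y=9. PCs: A@1 B@3 C@2
Step 7: thread A executes A2 (x = x * 2). Shared: x=72 y=9. PCs: A@2 B@3 C@2
Step 8: thread B executes B4 (x = x - 2). Shared: x=70 y=9. PCs: A@2 B@4 C@2

Answer: x=70 y=9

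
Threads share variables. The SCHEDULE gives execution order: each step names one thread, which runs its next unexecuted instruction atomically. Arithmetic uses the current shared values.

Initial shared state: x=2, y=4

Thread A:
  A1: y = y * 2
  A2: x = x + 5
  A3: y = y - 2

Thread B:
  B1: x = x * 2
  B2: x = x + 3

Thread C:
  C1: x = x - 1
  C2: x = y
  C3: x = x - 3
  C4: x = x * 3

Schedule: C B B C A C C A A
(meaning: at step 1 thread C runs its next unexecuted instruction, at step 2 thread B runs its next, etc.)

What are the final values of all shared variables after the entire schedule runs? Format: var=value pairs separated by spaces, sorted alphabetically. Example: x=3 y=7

Step 1: thread C executes C1 (x = x - 1). Shared: x=1 y=4. PCs: A@0 B@0 C@1
Step 2: thread B executes B1 (x = x * 2). Shared: x=2 y=4. PCs: A@0 B@1 C@1
Step 3: thread B executes B2 (x = x + 3). Shared: x=5 y=4. PCs: A@0 B@2 C@1
Step 4: thread C executes C2 (x = y). Shared: x=4 y=4. PCs: A@0 B@2 C@2
Step 5: thread A executes A1 (y = y * 2). Shared: x=4 y=8. PCs: A@1 B@2 C@2
Step 6: thread C executes C3 (x = x - 3). Shared: x=1 y=8. PCs: A@1 B@2 C@3
Step 7: thread C executes C4 (x = x * 3). Shared: x=3 y=8. PCs: A@1 B@2 C@4
Step 8: thread A executes A2 (x = x + 5). Shared: x=8 y=8. PCs: A@2 B@2 C@4
Step 9: thread A executes A3 (y = y - 2). Shared: x=8 y=6. PCs: A@3 B@2 C@4

Answer: x=8 y=6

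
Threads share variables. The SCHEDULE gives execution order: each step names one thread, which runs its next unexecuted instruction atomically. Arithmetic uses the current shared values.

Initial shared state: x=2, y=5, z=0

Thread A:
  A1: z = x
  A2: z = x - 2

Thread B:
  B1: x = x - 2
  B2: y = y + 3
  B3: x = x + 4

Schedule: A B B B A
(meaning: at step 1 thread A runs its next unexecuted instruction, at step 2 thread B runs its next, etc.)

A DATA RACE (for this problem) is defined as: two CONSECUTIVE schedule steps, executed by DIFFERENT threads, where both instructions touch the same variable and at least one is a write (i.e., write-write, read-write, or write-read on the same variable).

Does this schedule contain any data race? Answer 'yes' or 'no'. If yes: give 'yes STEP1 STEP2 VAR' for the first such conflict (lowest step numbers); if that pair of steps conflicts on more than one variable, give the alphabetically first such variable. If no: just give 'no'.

Steps 1,2: A(z = x) vs B(x = x - 2). RACE on x (R-W).
Steps 2,3: same thread (B). No race.
Steps 3,4: same thread (B). No race.
Steps 4,5: B(x = x + 4) vs A(z = x - 2). RACE on x (W-R).
First conflict at steps 1,2.

Answer: yes 1 2 x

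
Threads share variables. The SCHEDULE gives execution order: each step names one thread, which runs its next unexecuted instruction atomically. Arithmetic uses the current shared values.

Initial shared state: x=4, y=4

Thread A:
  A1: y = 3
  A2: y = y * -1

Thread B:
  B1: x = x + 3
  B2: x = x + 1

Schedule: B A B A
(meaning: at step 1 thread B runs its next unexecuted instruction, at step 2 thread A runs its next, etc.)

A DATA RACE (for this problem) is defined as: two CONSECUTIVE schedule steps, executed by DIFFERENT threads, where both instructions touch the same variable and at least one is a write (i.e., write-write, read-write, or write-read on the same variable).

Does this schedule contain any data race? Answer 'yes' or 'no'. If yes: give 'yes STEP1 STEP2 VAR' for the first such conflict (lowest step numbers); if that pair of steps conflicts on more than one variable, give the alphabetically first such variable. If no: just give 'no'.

Steps 1,2: B(r=x,w=x) vs A(r=-,w=y). No conflict.
Steps 2,3: A(r=-,w=y) vs B(r=x,w=x). No conflict.
Steps 3,4: B(r=x,w=x) vs A(r=y,w=y). No conflict.

Answer: no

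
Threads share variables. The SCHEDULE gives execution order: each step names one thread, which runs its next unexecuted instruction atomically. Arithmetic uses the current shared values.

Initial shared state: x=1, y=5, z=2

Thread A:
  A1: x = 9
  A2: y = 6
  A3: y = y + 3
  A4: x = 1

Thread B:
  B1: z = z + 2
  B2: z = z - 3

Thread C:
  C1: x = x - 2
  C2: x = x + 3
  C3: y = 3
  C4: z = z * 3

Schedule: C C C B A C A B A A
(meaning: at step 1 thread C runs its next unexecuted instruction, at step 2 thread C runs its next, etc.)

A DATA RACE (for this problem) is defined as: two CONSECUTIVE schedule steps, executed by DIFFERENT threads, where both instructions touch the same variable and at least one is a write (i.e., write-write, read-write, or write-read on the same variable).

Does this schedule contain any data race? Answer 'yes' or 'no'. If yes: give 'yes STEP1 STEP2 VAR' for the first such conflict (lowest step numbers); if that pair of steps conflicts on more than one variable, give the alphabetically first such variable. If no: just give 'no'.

Answer: no

Derivation:
Steps 1,2: same thread (C). No race.
Steps 2,3: same thread (C). No race.
Steps 3,4: C(r=-,w=y) vs B(r=z,w=z). No conflict.
Steps 4,5: B(r=z,w=z) vs A(r=-,w=x). No conflict.
Steps 5,6: A(r=-,w=x) vs C(r=z,w=z). No conflict.
Steps 6,7: C(r=z,w=z) vs A(r=-,w=y). No conflict.
Steps 7,8: A(r=-,w=y) vs B(r=z,w=z). No conflict.
Steps 8,9: B(r=z,w=z) vs A(r=y,w=y). No conflict.
Steps 9,10: same thread (A). No race.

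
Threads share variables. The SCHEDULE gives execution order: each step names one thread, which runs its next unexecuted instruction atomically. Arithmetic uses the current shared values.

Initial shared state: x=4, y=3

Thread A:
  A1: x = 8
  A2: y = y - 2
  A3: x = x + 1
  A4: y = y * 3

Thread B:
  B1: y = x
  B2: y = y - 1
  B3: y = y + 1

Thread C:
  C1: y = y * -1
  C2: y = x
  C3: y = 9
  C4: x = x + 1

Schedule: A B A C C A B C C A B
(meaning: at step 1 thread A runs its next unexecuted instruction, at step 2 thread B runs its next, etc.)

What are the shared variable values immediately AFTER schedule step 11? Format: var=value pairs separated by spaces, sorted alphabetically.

Step 1: thread A executes A1 (x = 8). Shared: x=8 y=3. PCs: A@1 B@0 C@0
Step 2: thread B executes B1 (y = x). Shared: x=8 y=8. PCs: A@1 B@1 C@0
Step 3: thread A executes A2 (y = y - 2). Shared: x=8 y=6. PCs: A@2 B@1 C@0
Step 4: thread C executes C1 (y = y * -1). Shared: x=8 y=-6. PCs: A@2 B@1 C@1
Step 5: thread C executes C2 (y = x). Shared: x=8 y=8. PCs: A@2 B@1 C@2
Step 6: thread A executes A3 (x = x + 1). Shared: x=9 y=8. PCs: A@3 B@1 C@2
Step 7: thread B executes B2 (y = y - 1). Shared: x=9 y=7. PCs: A@3 B@2 C@2
Step 8: thread C executes C3 (y = 9). Shared: x=9 y=9. PCs: A@3 B@2 C@3
Step 9: thread C executes C4 (x = x + 1). Shared: x=10 y=9. PCs: A@3 B@2 C@4
Step 10: thread A executes A4 (y = y * 3). Shared: x=10 y=27. PCs: A@4 B@2 C@4
Step 11: thread B executes B3 (y = y + 1). Shared: x=10 y=28. PCs: A@4 B@3 C@4

Answer: x=10 y=28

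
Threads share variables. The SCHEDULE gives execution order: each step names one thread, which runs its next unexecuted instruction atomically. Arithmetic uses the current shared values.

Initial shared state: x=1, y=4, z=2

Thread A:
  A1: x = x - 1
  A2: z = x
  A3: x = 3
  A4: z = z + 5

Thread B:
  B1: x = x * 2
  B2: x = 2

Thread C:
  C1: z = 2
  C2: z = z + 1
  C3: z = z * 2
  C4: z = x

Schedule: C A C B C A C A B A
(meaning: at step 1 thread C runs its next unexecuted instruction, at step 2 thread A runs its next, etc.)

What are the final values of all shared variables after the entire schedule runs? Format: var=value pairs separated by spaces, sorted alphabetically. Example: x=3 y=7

Step 1: thread C executes C1 (z = 2). Shared: x=1 y=4 z=2. PCs: A@0 B@0 C@1
Step 2: thread A executes A1 (x = x - 1). Shared: x=0 y=4 z=2. PCs: A@1 B@0 C@1
Step 3: thread C executes C2 (z = z + 1). Shared: x=0 y=4 z=3. PCs: A@1 B@0 C@2
Step 4: thread B executes B1 (x = x * 2). Shared: x=0 y=4 z=3. PCs: A@1 B@1 C@2
Step 5: thread C executes C3 (z = z * 2). Shared: x=0 y=4 z=6. PCs: A@1 B@1 C@3
Step 6: thread A executes A2 (z = x). Shared: x=0 y=4 z=0. PCs: A@2 B@1 C@3
Step 7: thread C executes C4 (z = x). Shared: x=0 y=4 z=0. PCs: A@2 B@1 C@4
Step 8: thread A executes A3 (x = 3). Shared: x=3 y=4 z=0. PCs: A@3 B@1 C@4
Step 9: thread B executes B2 (x = 2). Shared: x=2 y=4 z=0. PCs: A@3 B@2 C@4
Step 10: thread A executes A4 (z = z + 5). Shared: x=2 y=4 z=5. PCs: A@4 B@2 C@4

Answer: x=2 y=4 z=5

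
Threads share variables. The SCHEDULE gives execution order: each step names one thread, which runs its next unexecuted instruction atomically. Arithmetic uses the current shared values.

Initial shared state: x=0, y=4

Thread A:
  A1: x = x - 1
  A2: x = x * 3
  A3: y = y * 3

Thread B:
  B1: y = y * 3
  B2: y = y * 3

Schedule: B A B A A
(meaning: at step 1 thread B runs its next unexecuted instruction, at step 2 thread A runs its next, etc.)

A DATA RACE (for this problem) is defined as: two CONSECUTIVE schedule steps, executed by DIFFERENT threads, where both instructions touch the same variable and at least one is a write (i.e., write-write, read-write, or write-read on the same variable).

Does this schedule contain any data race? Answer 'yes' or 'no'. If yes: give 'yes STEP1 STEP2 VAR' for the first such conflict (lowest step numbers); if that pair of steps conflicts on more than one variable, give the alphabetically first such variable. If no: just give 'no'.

Answer: no

Derivation:
Steps 1,2: B(r=y,w=y) vs A(r=x,w=x). No conflict.
Steps 2,3: A(r=x,w=x) vs B(r=y,w=y). No conflict.
Steps 3,4: B(r=y,w=y) vs A(r=x,w=x). No conflict.
Steps 4,5: same thread (A). No race.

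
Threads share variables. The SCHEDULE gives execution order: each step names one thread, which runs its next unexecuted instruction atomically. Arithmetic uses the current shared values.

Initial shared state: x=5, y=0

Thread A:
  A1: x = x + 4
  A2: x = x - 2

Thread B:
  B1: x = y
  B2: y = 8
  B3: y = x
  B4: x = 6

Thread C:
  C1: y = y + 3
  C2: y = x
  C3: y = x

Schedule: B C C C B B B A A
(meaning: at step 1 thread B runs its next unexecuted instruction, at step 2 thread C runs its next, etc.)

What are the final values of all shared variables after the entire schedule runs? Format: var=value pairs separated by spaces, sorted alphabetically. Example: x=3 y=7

Step 1: thread B executes B1 (x = y). Shared: x=0 y=0. PCs: A@0 B@1 C@0
Step 2: thread C executes C1 (y = y + 3). Shared: x=0 y=3. PCs: A@0 B@1 C@1
Step 3: thread C executes C2 (y = x). Shared: x=0 y=0. PCs: A@0 B@1 C@2
Step 4: thread C executes C3 (y = x). Shared: x=0 y=0. PCs: A@0 B@1 C@3
Step 5: thread B executes B2 (y = 8). Shared: x=0 y=8. PCs: A@0 B@2 C@3
Step 6: thread B executes B3 (y = x). Shared: x=0 y=0. PCs: A@0 B@3 C@3
Step 7: thread B executes B4 (x = 6). Shared: x=6 y=0. PCs: A@0 B@4 C@3
Step 8: thread A executes A1 (x = x + 4). Shared: x=10 y=0. PCs: A@1 B@4 C@3
Step 9: thread A executes A2 (x = x - 2). Shared: x=8 y=0. PCs: A@2 B@4 C@3

Answer: x=8 y=0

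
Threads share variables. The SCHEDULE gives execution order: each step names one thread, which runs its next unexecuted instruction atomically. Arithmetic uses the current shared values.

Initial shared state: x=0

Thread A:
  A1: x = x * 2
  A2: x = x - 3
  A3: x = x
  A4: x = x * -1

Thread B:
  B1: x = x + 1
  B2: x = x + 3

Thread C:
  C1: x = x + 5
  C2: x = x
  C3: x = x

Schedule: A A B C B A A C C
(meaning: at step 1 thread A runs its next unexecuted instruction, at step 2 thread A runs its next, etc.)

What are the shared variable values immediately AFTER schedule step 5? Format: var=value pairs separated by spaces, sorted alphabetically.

Answer: x=6

Derivation:
Step 1: thread A executes A1 (x = x * 2). Shared: x=0. PCs: A@1 B@0 C@0
Step 2: thread A executes A2 (x = x - 3). Shared: x=-3. PCs: A@2 B@0 C@0
Step 3: thread B executes B1 (x = x + 1). Shared: x=-2. PCs: A@2 B@1 C@0
Step 4: thread C executes C1 (x = x + 5). Shared: x=3. PCs: A@2 B@1 C@1
Step 5: thread B executes B2 (x = x + 3). Shared: x=6. PCs: A@2 B@2 C@1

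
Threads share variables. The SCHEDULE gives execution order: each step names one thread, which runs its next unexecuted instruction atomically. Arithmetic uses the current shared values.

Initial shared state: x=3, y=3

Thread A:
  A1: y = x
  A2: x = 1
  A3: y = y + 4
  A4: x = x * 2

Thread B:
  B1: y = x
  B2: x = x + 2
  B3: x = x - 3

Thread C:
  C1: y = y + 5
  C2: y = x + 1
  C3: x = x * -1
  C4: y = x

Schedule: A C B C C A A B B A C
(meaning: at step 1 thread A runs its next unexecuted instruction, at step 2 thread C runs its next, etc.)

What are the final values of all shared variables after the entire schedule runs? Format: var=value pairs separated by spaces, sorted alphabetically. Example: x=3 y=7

Answer: x=0 y=0

Derivation:
Step 1: thread A executes A1 (y = x). Shared: x=3 y=3. PCs: A@1 B@0 C@0
Step 2: thread C executes C1 (y = y + 5). Shared: x=3 y=8. PCs: A@1 B@0 C@1
Step 3: thread B executes B1 (y = x). Shared: x=3 y=3. PCs: A@1 B@1 C@1
Step 4: thread C executes C2 (y = x + 1). Shared: x=3 y=4. PCs: A@1 B@1 C@2
Step 5: thread C executes C3 (x = x * -1). Shared: x=-3 y=4. PCs: A@1 B@1 C@3
Step 6: thread A executes A2 (x = 1). Shared: x=1 y=4. PCs: A@2 B@1 C@3
Step 7: thread A executes A3 (y = y + 4). Shared: x=1 y=8. PCs: A@3 B@1 C@3
Step 8: thread B executes B2 (x = x + 2). Shared: x=3 y=8. PCs: A@3 B@2 C@3
Step 9: thread B executes B3 (x = x - 3). Shared: x=0 y=8. PCs: A@3 B@3 C@3
Step 10: thread A executes A4 (x = x * 2). Shared: x=0 y=8. PCs: A@4 B@3 C@3
Step 11: thread C executes C4 (y = x). Shared: x=0 y=0. PCs: A@4 B@3 C@4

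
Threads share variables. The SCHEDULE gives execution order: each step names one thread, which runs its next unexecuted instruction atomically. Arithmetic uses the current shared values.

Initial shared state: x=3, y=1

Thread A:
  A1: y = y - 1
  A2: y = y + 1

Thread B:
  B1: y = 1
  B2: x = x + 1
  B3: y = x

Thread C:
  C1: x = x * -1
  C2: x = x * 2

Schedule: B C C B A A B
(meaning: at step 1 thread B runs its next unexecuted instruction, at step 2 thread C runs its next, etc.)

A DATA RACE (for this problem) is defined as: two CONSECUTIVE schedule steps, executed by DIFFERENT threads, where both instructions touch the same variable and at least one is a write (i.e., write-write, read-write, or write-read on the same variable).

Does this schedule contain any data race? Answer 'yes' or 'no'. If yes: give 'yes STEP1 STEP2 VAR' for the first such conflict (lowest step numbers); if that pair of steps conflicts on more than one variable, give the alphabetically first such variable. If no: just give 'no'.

Answer: yes 3 4 x

Derivation:
Steps 1,2: B(r=-,w=y) vs C(r=x,w=x). No conflict.
Steps 2,3: same thread (C). No race.
Steps 3,4: C(x = x * 2) vs B(x = x + 1). RACE on x (W-W).
Steps 4,5: B(r=x,w=x) vs A(r=y,w=y). No conflict.
Steps 5,6: same thread (A). No race.
Steps 6,7: A(y = y + 1) vs B(y = x). RACE on y (W-W).
First conflict at steps 3,4.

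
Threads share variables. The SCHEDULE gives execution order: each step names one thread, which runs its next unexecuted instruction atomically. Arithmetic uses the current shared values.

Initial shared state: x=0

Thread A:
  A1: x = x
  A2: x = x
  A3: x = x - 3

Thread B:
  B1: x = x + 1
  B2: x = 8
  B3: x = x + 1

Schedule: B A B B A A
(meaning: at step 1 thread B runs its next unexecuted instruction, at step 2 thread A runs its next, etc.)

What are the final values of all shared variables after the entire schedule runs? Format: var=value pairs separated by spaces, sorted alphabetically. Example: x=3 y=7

Step 1: thread B executes B1 (x = x + 1). Shared: x=1. PCs: A@0 B@1
Step 2: thread A executes A1 (x = x). Shared: x=1. PCs: A@1 B@1
Step 3: thread B executes B2 (x = 8). Shared: x=8. PCs: A@1 B@2
Step 4: thread B executes B3 (x = x + 1). Shared: x=9. PCs: A@1 B@3
Step 5: thread A executes A2 (x = x). Shared: x=9. PCs: A@2 B@3
Step 6: thread A executes A3 (x = x - 3). Shared: x=6. PCs: A@3 B@3

Answer: x=6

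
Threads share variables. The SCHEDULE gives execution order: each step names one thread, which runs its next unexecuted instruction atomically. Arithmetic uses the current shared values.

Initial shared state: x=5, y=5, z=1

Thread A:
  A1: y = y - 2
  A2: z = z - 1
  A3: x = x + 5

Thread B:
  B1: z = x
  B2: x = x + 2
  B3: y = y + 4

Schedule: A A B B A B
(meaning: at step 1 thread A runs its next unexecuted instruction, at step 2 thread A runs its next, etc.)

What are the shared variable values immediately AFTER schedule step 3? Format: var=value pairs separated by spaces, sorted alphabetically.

Step 1: thread A executes A1 (y = y - 2). Shared: x=5 y=3 z=1. PCs: A@1 B@0
Step 2: thread A executes A2 (z = z - 1). Shared: x=5 y=3 z=0. PCs: A@2 B@0
Step 3: thread B executes B1 (z = x). Shared: x=5 y=3 z=5. PCs: A@2 B@1

Answer: x=5 y=3 z=5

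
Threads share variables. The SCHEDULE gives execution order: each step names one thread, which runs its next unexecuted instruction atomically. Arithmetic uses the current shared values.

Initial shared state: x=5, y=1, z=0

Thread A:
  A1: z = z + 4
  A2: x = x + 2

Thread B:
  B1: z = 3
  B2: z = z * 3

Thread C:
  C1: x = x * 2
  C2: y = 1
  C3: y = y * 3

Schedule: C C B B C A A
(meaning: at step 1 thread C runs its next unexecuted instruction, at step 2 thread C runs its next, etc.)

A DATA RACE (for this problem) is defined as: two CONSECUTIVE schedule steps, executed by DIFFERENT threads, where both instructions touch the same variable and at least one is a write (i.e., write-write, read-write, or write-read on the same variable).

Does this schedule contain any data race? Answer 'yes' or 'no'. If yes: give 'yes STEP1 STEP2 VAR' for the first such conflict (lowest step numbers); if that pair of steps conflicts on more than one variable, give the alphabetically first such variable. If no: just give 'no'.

Steps 1,2: same thread (C). No race.
Steps 2,3: C(r=-,w=y) vs B(r=-,w=z). No conflict.
Steps 3,4: same thread (B). No race.
Steps 4,5: B(r=z,w=z) vs C(r=y,w=y). No conflict.
Steps 5,6: C(r=y,w=y) vs A(r=z,w=z). No conflict.
Steps 6,7: same thread (A). No race.

Answer: no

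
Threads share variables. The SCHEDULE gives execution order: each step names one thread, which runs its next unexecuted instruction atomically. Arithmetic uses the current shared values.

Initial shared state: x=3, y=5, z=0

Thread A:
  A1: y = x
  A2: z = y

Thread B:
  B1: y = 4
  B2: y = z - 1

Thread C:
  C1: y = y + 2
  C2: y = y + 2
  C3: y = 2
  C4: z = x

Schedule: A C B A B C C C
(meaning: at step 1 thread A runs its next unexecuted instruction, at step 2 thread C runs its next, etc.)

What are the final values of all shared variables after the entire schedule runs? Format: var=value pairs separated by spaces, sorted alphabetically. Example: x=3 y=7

Answer: x=3 y=2 z=3

Derivation:
Step 1: thread A executes A1 (y = x). Shared: x=3 y=3 z=0. PCs: A@1 B@0 C@0
Step 2: thread C executes C1 (y = y + 2). Shared: x=3 y=5 z=0. PCs: A@1 B@0 C@1
Step 3: thread B executes B1 (y = 4). Shared: x=3 y=4 z=0. PCs: A@1 B@1 C@1
Step 4: thread A executes A2 (z = y). Shared: x=3 y=4 z=4. PCs: A@2 B@1 C@1
Step 5: thread B executes B2 (y = z - 1). Shared: x=3 y=3 z=4. PCs: A@2 B@2 C@1
Step 6: thread C executes C2 (y = y + 2). Shared: x=3 y=5 z=4. PCs: A@2 B@2 C@2
Step 7: thread C executes C3 (y = 2). Shared: x=3 y=2 z=4. PCs: A@2 B@2 C@3
Step 8: thread C executes C4 (z = x). Shared: x=3 y=2 z=3. PCs: A@2 B@2 C@4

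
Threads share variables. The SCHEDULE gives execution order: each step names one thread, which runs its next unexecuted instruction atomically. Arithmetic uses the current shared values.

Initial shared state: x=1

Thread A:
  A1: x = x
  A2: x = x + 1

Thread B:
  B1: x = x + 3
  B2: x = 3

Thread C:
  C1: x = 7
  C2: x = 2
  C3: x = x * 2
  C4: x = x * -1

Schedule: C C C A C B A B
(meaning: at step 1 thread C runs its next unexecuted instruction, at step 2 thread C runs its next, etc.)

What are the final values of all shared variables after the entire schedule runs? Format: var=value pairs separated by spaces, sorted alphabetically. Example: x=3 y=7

Answer: x=3

Derivation:
Step 1: thread C executes C1 (x = 7). Shared: x=7. PCs: A@0 B@0 C@1
Step 2: thread C executes C2 (x = 2). Shared: x=2. PCs: A@0 B@0 C@2
Step 3: thread C executes C3 (x = x * 2). Shared: x=4. PCs: A@0 B@0 C@3
Step 4: thread A executes A1 (x = x). Shared: x=4. PCs: A@1 B@0 C@3
Step 5: thread C executes C4 (x = x * -1). Shared: x=-4. PCs: A@1 B@0 C@4
Step 6: thread B executes B1 (x = x + 3). Shared: x=-1. PCs: A@1 B@1 C@4
Step 7: thread A executes A2 (x = x + 1). Shared: x=0. PCs: A@2 B@1 C@4
Step 8: thread B executes B2 (x = 3). Shared: x=3. PCs: A@2 B@2 C@4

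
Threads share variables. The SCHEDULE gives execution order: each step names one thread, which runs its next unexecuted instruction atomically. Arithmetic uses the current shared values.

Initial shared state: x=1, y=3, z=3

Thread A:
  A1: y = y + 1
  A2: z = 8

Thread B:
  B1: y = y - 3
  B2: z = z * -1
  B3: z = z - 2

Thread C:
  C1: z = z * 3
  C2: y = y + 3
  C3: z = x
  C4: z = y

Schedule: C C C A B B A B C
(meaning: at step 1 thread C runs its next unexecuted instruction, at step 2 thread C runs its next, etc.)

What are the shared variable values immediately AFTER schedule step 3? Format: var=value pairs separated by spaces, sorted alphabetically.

Step 1: thread C executes C1 (z = z * 3). Shared: x=1 y=3 z=9. PCs: A@0 B@0 C@1
Step 2: thread C executes C2 (y = y + 3). Shared: x=1 y=6 z=9. PCs: A@0 B@0 C@2
Step 3: thread C executes C3 (z = x). Shared: x=1 y=6 z=1. PCs: A@0 B@0 C@3

Answer: x=1 y=6 z=1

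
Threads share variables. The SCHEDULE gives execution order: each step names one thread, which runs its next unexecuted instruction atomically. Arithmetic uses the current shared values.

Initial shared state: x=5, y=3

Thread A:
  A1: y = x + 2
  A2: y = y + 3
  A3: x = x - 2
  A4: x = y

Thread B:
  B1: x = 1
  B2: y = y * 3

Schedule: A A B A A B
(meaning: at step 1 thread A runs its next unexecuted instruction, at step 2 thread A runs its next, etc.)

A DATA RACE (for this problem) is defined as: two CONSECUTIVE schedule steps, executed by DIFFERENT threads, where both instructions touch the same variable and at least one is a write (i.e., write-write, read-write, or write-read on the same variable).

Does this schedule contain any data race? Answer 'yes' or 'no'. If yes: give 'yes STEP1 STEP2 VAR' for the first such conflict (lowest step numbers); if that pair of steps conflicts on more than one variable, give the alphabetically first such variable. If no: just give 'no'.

Steps 1,2: same thread (A). No race.
Steps 2,3: A(r=y,w=y) vs B(r=-,w=x). No conflict.
Steps 3,4: B(x = 1) vs A(x = x - 2). RACE on x (W-W).
Steps 4,5: same thread (A). No race.
Steps 5,6: A(x = y) vs B(y = y * 3). RACE on y (R-W).
First conflict at steps 3,4.

Answer: yes 3 4 x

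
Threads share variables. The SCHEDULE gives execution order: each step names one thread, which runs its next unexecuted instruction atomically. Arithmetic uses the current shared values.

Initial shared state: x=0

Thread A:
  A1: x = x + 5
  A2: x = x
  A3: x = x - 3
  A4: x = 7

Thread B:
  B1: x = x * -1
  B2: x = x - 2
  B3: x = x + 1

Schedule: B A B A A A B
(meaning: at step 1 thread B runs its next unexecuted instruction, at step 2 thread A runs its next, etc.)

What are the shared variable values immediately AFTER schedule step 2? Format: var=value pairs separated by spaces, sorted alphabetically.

Step 1: thread B executes B1 (x = x * -1). Shared: x=0. PCs: A@0 B@1
Step 2: thread A executes A1 (x = x + 5). Shared: x=5. PCs: A@1 B@1

Answer: x=5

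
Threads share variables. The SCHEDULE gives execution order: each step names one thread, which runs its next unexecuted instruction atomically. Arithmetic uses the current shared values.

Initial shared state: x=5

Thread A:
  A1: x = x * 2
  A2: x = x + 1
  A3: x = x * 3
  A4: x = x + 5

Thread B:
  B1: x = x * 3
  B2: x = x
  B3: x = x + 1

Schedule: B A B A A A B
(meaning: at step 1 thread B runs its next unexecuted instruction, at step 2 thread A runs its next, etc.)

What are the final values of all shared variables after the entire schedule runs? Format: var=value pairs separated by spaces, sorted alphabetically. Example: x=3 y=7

Answer: x=99

Derivation:
Step 1: thread B executes B1 (x = x * 3). Shared: x=15. PCs: A@0 B@1
Step 2: thread A executes A1 (x = x * 2). Shared: x=30. PCs: A@1 B@1
Step 3: thread B executes B2 (x = x). Shared: x=30. PCs: A@1 B@2
Step 4: thread A executes A2 (x = x + 1). Shared: x=31. PCs: A@2 B@2
Step 5: thread A executes A3 (x = x * 3). Shared: x=93. PCs: A@3 B@2
Step 6: thread A executes A4 (x = x + 5). Shared: x=98. PCs: A@4 B@2
Step 7: thread B executes B3 (x = x + 1). Shared: x=99. PCs: A@4 B@3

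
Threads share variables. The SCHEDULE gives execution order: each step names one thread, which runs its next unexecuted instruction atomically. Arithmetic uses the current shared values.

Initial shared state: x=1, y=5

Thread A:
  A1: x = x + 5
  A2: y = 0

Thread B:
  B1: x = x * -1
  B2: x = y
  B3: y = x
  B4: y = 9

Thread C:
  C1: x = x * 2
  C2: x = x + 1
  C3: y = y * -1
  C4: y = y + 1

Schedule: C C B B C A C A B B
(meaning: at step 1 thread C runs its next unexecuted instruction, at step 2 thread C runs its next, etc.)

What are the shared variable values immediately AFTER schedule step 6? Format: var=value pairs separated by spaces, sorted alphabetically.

Step 1: thread C executes C1 (x = x * 2). Shared: x=2 y=5. PCs: A@0 B@0 C@1
Step 2: thread C executes C2 (x = x + 1). Shared: x=3 y=5. PCs: A@0 B@0 C@2
Step 3: thread B executes B1 (x = x * -1). Shared: x=-3 y=5. PCs: A@0 B@1 C@2
Step 4: thread B executes B2 (x = y). Shared: x=5 y=5. PCs: A@0 B@2 C@2
Step 5: thread C executes C3 (y = y * -1). Shared: x=5 y=-5. PCs: A@0 B@2 C@3
Step 6: thread A executes A1 (x = x + 5). Shared: x=10 y=-5. PCs: A@1 B@2 C@3

Answer: x=10 y=-5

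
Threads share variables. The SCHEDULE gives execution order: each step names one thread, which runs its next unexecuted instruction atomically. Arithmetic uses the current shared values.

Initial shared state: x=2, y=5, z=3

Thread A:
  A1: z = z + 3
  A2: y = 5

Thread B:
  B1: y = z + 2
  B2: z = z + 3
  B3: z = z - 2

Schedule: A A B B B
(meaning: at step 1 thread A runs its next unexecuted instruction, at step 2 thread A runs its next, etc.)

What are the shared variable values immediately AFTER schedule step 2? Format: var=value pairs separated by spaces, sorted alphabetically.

Answer: x=2 y=5 z=6

Derivation:
Step 1: thread A executes A1 (z = z + 3). Shared: x=2 y=5 z=6. PCs: A@1 B@0
Step 2: thread A executes A2 (y = 5). Shared: x=2 y=5 z=6. PCs: A@2 B@0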